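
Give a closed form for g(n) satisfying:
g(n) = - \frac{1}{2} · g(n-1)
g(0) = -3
Pure geometric recurrence with ratio - \frac{1}{2}.
By induction g(n) = g(0) · (- \frac{1}{2})^n = - 3 \left(- \frac{1}{2}\right)^{n}.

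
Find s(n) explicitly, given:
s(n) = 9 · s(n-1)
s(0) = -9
Pure geometric recurrence with ratio 9.
By induction s(n) = s(0) · (9)^n = - 9 \cdot 9^{n}.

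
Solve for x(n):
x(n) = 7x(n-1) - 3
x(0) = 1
First-order linear non-homogeneous.
Homogeneous solution: x_h(n) = A·(7)^n.
Try constant particular solution x_p = K: K = 7K - 3 ⇒ K = \frac{1}{2}.
General: x(n) = A·(7)^n + \frac{1}{2}.
Apply x(0) = 1: A + \frac{1}{2} = 1 ⇒ A = \frac{1}{2}.
So x(n) = \frac{7^{n}}{2} + \frac{1}{2}.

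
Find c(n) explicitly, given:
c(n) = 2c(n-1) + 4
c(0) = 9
First-order linear non-homogeneous.
Homogeneous solution: c_h(n) = A·(2)^n.
Try constant particular solution c_p = K: K = 2K + 4 ⇒ K = -4.
General: c(n) = A·(2)^n - 4.
Apply c(0) = 9: A - 4 = 9 ⇒ A = 13.
So c(n) = 13 \cdot 2^{n} - 4.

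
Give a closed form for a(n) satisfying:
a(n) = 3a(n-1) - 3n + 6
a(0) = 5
First-order linear with linear forcing.
Homogeneous solution: a_h(n) = A·(3)^n.
Try particular a_p(n) = pn + q. Substituting:
  pn + q = 3(p(n-1) + q) - 3n + 6.
Matching the n-coefficient: p = 3p - 3 ⇒ p = \frac{3}{2}.
Matching constants: q = -3p + 3q + 6 ⇒ q = - \frac{3}{4}.
General: a(n) = A·(3)^n + \frac{3 n}{2} - \frac{3}{4}.
Apply a(0) = 5: A - \frac{3}{4} = 5 ⇒ A = \frac{23}{4}.
So a(n) = \frac{23 \cdot 3^{n}}{4} + \frac{3 n}{2} - \frac{3}{4}.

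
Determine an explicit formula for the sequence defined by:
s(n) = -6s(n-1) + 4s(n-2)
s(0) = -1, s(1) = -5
Characteristic equation: x² + 6x - 4 = 0.
Discriminant Δ = (-6)² + 4·(4) = 52.
Roots r₁,₂ = (-6 ± √52)/2, so r₁ = -3 + \sqrt{13}, r₂ = - \sqrt{13} - 3.
General solution: s(n) = A·r₁^n + B·r₂^n.
From the initial conditions, A + B = -1 and r₁A + r₂B = -5.
Since r₁ - r₂ = √52: A = (-5 - (-1)r₂)/√52 = - \frac{4 \sqrt{13}}{13} - \frac{1}{2}, and B = -1 - A = - \frac{1}{2} + \frac{4 \sqrt{13}}{13}.
So s(n) = \left(- \frac{4 \sqrt{13}}{13} - \frac{1}{2}\right)\left(-3 + \sqrt{13}\right)^n + \left(- \frac{1}{2} + \frac{4 \sqrt{13}}{13}\right)\left(- \sqrt{13} - 3\right)^n.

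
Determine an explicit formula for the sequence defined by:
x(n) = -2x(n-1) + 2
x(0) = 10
First-order linear non-homogeneous.
Homogeneous solution: x_h(n) = A·(-2)^n.
Try constant particular solution x_p = K: K = -2K + 2 ⇒ K = \frac{2}{3}.
General: x(n) = A·(-2)^n + \frac{2}{3}.
Apply x(0) = 10: A + \frac{2}{3} = 10 ⇒ A = \frac{28}{3}.
So x(n) = \frac{28 \left(-2\right)^{n}}{3} + \frac{2}{3}.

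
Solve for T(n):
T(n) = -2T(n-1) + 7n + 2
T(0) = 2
First-order linear with linear forcing.
Homogeneous solution: T_h(n) = A·(-2)^n.
Try particular T_p(n) = pn + q. Substituting:
  pn + q = -2(p(n-1) + q) + 7n + 2.
Matching the n-coefficient: p = -2p + 7 ⇒ p = \frac{7}{3}.
Matching constants: q = 2p - 2q + 2 ⇒ q = \frac{20}{9}.
General: T(n) = A·(-2)^n + \frac{7 n}{3} + \frac{20}{9}.
Apply T(0) = 2: A + \frac{20}{9} = 2 ⇒ A = - \frac{2}{9}.
So T(n) = - \frac{2 \left(-2\right)^{n}}{9} + \frac{7 n}{3} + \frac{20}{9}.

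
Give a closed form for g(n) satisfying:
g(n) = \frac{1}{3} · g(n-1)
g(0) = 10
Pure geometric recurrence with ratio \frac{1}{3}.
By induction g(n) = g(0) · (\frac{1}{3})^n = 10 \cdot 3^{- n}.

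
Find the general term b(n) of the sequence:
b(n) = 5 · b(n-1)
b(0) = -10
Pure geometric recurrence with ratio 5.
By induction b(n) = b(0) · (5)^n = - 10 \cdot 5^{n}.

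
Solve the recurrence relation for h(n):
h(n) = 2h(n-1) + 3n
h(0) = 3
First-order linear with linear forcing.
Homogeneous solution: h_h(n) = A·(2)^n.
Try particular h_p(n) = pn + q. Substituting:
  pn + q = 2(p(n-1) + q) + 3n.
Matching the n-coefficient: p = 2p + 3 ⇒ p = -3.
Matching constants: q = -2p + 2q ⇒ q = -6.
General: h(n) = A·(2)^n - 3 n - 6.
Apply h(0) = 3: A - 6 = 3 ⇒ A = 9.
So h(n) = 9 \cdot 2^{n} - 3 n - 6.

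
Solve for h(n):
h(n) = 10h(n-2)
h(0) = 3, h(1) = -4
Characteristic equation: x² - 10 = 0.
Discriminant Δ = (0)² + 4·(10) = 40.
Roots r₁,₂ = (0 ± √40)/2, so r₁ = \sqrt{10}, r₂ = - \sqrt{10}.
General solution: h(n) = A·r₁^n + B·r₂^n.
From the initial conditions, A + B = 3 and r₁A + r₂B = -4.
Since r₁ - r₂ = √40: A = (-4 - (3)r₂)/√40 = \frac{3}{2} - \frac{\sqrt{10}}{5}, and B = 3 - A = \frac{\sqrt{10}}{5} + \frac{3}{2}.
So h(n) = \left(\frac{3}{2} - \frac{\sqrt{10}}{5}\right)\left(\sqrt{10}\right)^n + \left(\frac{\sqrt{10}}{5} + \frac{3}{2}\right)\left(- \sqrt{10}\right)^n.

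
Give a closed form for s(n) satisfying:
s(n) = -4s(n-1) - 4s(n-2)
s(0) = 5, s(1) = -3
Characteristic equation: x² + 4x + 4 = 0, which is (x - (-2))².
Repeated root r = -2.
General solution: s(n) = (A + Bn)·(-2)^n.
From s(0) = 5: A = 5.
From s(1) = -3: (A + B)·(-2) = -3 ⇒ B = - \frac{7}{2}.
So s(n) = \left(5 - \frac{7 n}{2}\right) \cdot (-2)^n.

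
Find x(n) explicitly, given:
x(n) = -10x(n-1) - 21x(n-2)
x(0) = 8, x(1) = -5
Characteristic equation: x² + 10x + 21 = 0, which factors as (x - (-3))(x - (-7)) = 0.
Roots r₁ = -3, r₂ = -7 (distinct).
General solution: x(n) = A·(-3)^n + B·(-7)^n.
From x(0) = 8: A + B = 8.
From x(1) = -5: -3A - 7B = -5.
Solving: A = \frac{51}{4}, B = - \frac{19}{4}.
So x(n) = \frac{51 \left(-3\right)^{n}}{4} - \frac{19 \left(-7\right)^{n}}{4}.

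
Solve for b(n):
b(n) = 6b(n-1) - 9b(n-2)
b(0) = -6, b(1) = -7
Characteristic equation: x² - 6x + 9 = 0, which is (x - (3))².
Repeated root r = 3.
General solution: b(n) = (A + Bn)·(3)^n.
From b(0) = -6: A = -6.
From b(1) = -7: (A + B)·(3) = -7 ⇒ B = \frac{11}{3}.
So b(n) = \left(\frac{11 n}{3} - 6\right) \cdot (3)^n.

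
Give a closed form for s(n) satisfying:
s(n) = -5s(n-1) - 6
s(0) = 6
First-order linear non-homogeneous.
Homogeneous solution: s_h(n) = A·(-5)^n.
Try constant particular solution s_p = K: K = -5K - 6 ⇒ K = -1.
General: s(n) = A·(-5)^n - 1.
Apply s(0) = 6: A - 1 = 6 ⇒ A = 7.
So s(n) = 7 \left(-5\right)^{n} - 1.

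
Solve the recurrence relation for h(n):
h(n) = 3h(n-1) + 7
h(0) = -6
First-order linear non-homogeneous.
Homogeneous solution: h_h(n) = A·(3)^n.
Try constant particular solution h_p = K: K = 3K + 7 ⇒ K = - \frac{7}{2}.
General: h(n) = A·(3)^n - \frac{7}{2}.
Apply h(0) = -6: A - \frac{7}{2} = -6 ⇒ A = - \frac{5}{2}.
So h(n) = - \frac{5 \cdot 3^{n}}{2} - \frac{7}{2}.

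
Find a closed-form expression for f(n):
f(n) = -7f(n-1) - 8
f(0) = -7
First-order linear non-homogeneous.
Homogeneous solution: f_h(n) = A·(-7)^n.
Try constant particular solution f_p = K: K = -7K - 8 ⇒ K = -1.
General: f(n) = A·(-7)^n - 1.
Apply f(0) = -7: A - 1 = -7 ⇒ A = -6.
So f(n) = - 6 \left(-7\right)^{n} - 1.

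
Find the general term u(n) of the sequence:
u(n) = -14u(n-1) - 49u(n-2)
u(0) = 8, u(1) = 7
Characteristic equation: x² + 14x + 49 = 0, which is (x - (-7))².
Repeated root r = -7.
General solution: u(n) = (A + Bn)·(-7)^n.
From u(0) = 8: A = 8.
From u(1) = 7: (A + B)·(-7) = 7 ⇒ B = -9.
So u(n) = \left(8 - 9 n\right) \cdot (-7)^n.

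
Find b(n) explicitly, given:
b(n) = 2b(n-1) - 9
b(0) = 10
First-order linear non-homogeneous.
Homogeneous solution: b_h(n) = A·(2)^n.
Try constant particular solution b_p = K: K = 2K - 9 ⇒ K = 9.
General: b(n) = A·(2)^n + 9.
Apply b(0) = 10: A + 9 = 10 ⇒ A = 1.
So b(n) = 2^{n} + 9.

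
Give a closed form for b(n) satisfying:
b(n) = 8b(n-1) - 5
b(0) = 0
First-order linear non-homogeneous.
Homogeneous solution: b_h(n) = A·(8)^n.
Try constant particular solution b_p = K: K = 8K - 5 ⇒ K = \frac{5}{7}.
General: b(n) = A·(8)^n + \frac{5}{7}.
Apply b(0) = 0: A + \frac{5}{7} = 0 ⇒ A = - \frac{5}{7}.
So b(n) = \frac{5}{7} - \frac{5 \cdot 8^{n}}{7}.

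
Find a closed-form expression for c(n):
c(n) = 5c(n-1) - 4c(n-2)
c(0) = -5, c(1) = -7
Characteristic equation: x² - 5x + 4 = 0, which factors as (x - (1))(x - (4)) = 0.
Roots r₁ = 1, r₂ = 4 (distinct).
General solution: c(n) = A·(1)^n + B·(4)^n.
From c(0) = -5: A + B = -5.
From c(1) = -7: A + 4B = -7.
Solving: A = - \frac{13}{3}, B = - \frac{2}{3}.
So c(n) = - \frac{2 \cdot 4^{n}}{3} - \frac{13}{3}.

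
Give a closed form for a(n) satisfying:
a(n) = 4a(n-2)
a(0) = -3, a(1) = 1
Characteristic equation: x² - 4 = 0, which factors as (x - (2))(x - (-2)) = 0.
Roots r₁ = 2, r₂ = -2 (distinct).
General solution: a(n) = A·(2)^n + B·(-2)^n.
From a(0) = -3: A + B = -3.
From a(1) = 1: 2A - 2B = 1.
Solving: A = - \frac{5}{4}, B = - \frac{7}{4}.
So a(n) = - \frac{7 \left(-2\right)^{n}}{4} - \frac{5 \cdot 2^{n}}{4}.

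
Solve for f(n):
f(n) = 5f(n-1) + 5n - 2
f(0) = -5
First-order linear with linear forcing.
Homogeneous solution: f_h(n) = A·(5)^n.
Try particular f_p(n) = pn + q. Substituting:
  pn + q = 5(p(n-1) + q) + 5n - 2.
Matching the n-coefficient: p = 5p + 5 ⇒ p = - \frac{5}{4}.
Matching constants: q = -5p + 5q - 2 ⇒ q = - \frac{17}{16}.
General: f(n) = A·(5)^n - \frac{5 n}{4} - \frac{17}{16}.
Apply f(0) = -5: A - \frac{17}{16} = -5 ⇒ A = - \frac{63}{16}.
So f(n) = - \frac{63 \cdot 5^{n}}{16} - \frac{5 n}{4} - \frac{17}{16}.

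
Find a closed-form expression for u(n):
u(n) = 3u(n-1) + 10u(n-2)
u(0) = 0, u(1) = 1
Characteristic equation: x² - 3x - 10 = 0, which factors as (x - (5))(x - (-2)) = 0.
Roots r₁ = 5, r₂ = -2 (distinct).
General solution: u(n) = A·(5)^n + B·(-2)^n.
From u(0) = 0: A + B = 0.
From u(1) = 1: 5A - 2B = 1.
Solving: A = \frac{1}{7}, B = - \frac{1}{7}.
So u(n) = - \frac{\left(-2\right)^{n}}{7} + \frac{5^{n}}{7}.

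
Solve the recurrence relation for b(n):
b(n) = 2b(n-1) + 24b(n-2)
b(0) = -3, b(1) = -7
Characteristic equation: x² - 2x - 24 = 0, which factors as (x - (6))(x - (-4)) = 0.
Roots r₁ = 6, r₂ = -4 (distinct).
General solution: b(n) = A·(6)^n + B·(-4)^n.
From b(0) = -3: A + B = -3.
From b(1) = -7: 6A - 4B = -7.
Solving: A = - \frac{19}{10}, B = - \frac{11}{10}.
So b(n) = - \frac{11 \left(-4\right)^{n}}{10} - \frac{19 \cdot 6^{n}}{10}.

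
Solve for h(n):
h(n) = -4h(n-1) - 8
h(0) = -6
First-order linear non-homogeneous.
Homogeneous solution: h_h(n) = A·(-4)^n.
Try constant particular solution h_p = K: K = -4K - 8 ⇒ K = - \frac{8}{5}.
General: h(n) = A·(-4)^n - \frac{8}{5}.
Apply h(0) = -6: A - \frac{8}{5} = -6 ⇒ A = - \frac{22}{5}.
So h(n) = - \frac{22 \left(-4\right)^{n}}{5} - \frac{8}{5}.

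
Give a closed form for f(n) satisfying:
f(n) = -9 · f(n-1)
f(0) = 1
Pure geometric recurrence with ratio -9.
By induction f(n) = f(0) · (-9)^n = \left(-9\right)^{n}.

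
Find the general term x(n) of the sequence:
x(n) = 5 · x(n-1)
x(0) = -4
Pure geometric recurrence with ratio 5.
By induction x(n) = x(0) · (5)^n = - 4 \cdot 5^{n}.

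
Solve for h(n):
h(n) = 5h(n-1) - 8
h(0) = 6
First-order linear non-homogeneous.
Homogeneous solution: h_h(n) = A·(5)^n.
Try constant particular solution h_p = K: K = 5K - 8 ⇒ K = 2.
General: h(n) = A·(5)^n + 2.
Apply h(0) = 6: A + 2 = 6 ⇒ A = 4.
So h(n) = 4 \cdot 5^{n} + 2.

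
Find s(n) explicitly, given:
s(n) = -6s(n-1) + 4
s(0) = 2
First-order linear non-homogeneous.
Homogeneous solution: s_h(n) = A·(-6)^n.
Try constant particular solution s_p = K: K = -6K + 4 ⇒ K = \frac{4}{7}.
General: s(n) = A·(-6)^n + \frac{4}{7}.
Apply s(0) = 2: A + \frac{4}{7} = 2 ⇒ A = \frac{10}{7}.
So s(n) = \frac{10 \left(-6\right)^{n}}{7} + \frac{4}{7}.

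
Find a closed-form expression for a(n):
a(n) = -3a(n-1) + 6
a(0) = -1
First-order linear non-homogeneous.
Homogeneous solution: a_h(n) = A·(-3)^n.
Try constant particular solution a_p = K: K = -3K + 6 ⇒ K = \frac{3}{2}.
General: a(n) = A·(-3)^n + \frac{3}{2}.
Apply a(0) = -1: A + \frac{3}{2} = -1 ⇒ A = - \frac{5}{2}.
So a(n) = \frac{3}{2} - \frac{5 \left(-3\right)^{n}}{2}.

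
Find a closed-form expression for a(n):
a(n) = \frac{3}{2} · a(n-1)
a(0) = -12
Pure geometric recurrence with ratio \frac{3}{2}.
By induction a(n) = a(0) · (\frac{3}{2})^n = - 12 \left(\frac{3}{2}\right)^{n}.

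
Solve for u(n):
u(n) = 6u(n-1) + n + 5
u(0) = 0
First-order linear with linear forcing.
Homogeneous solution: u_h(n) = A·(6)^n.
Try particular u_p(n) = pn + q. Substituting:
  pn + q = 6(p(n-1) + q) + n + 5.
Matching the n-coefficient: p = 6p + 1 ⇒ p = - \frac{1}{5}.
Matching constants: q = -6p + 6q + 5 ⇒ q = - \frac{31}{25}.
General: u(n) = A·(6)^n - \frac{n}{5} - \frac{31}{25}.
Apply u(0) = 0: A - \frac{31}{25} = 0 ⇒ A = \frac{31}{25}.
So u(n) = \frac{31 \cdot 6^{n}}{25} - \frac{n}{5} - \frac{31}{25}.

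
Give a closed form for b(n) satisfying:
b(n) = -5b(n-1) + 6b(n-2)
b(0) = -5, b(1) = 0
Characteristic equation: x² + 5x - 6 = 0, which factors as (x - (-6))(x - (1)) = 0.
Roots r₁ = -6, r₂ = 1 (distinct).
General solution: b(n) = A·(-6)^n + B·(1)^n.
From b(0) = -5: A + B = -5.
From b(1) = 0: -6A + B = 0.
Solving: A = - \frac{5}{7}, B = - \frac{30}{7}.
So b(n) = - \frac{5 \left(-6\right)^{n}}{7} - \frac{30}{7}.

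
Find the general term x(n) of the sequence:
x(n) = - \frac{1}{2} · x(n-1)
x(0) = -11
Pure geometric recurrence with ratio - \frac{1}{2}.
By induction x(n) = x(0) · (- \frac{1}{2})^n = - 11 \left(- \frac{1}{2}\right)^{n}.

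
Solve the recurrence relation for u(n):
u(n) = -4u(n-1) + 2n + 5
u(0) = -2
First-order linear with linear forcing.
Homogeneous solution: u_h(n) = A·(-4)^n.
Try particular u_p(n) = pn + q. Substituting:
  pn + q = -4(p(n-1) + q) + 2n + 5.
Matching the n-coefficient: p = -4p + 2 ⇒ p = \frac{2}{5}.
Matching constants: q = 4p - 4q + 5 ⇒ q = \frac{33}{25}.
General: u(n) = A·(-4)^n + \frac{2 n}{5} + \frac{33}{25}.
Apply u(0) = -2: A + \frac{33}{25} = -2 ⇒ A = - \frac{83}{25}.
So u(n) = - \frac{83 \left(-4\right)^{n}}{25} + \frac{2 n}{5} + \frac{33}{25}.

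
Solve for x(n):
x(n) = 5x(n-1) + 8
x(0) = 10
First-order linear non-homogeneous.
Homogeneous solution: x_h(n) = A·(5)^n.
Try constant particular solution x_p = K: K = 5K + 8 ⇒ K = -2.
General: x(n) = A·(5)^n - 2.
Apply x(0) = 10: A - 2 = 10 ⇒ A = 12.
So x(n) = 12 \cdot 5^{n} - 2.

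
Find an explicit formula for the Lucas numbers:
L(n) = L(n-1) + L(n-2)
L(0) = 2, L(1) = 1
This is the Lucas sequence.
Characteristic equation: x² - x - 1 = 0; roots r₁ = \frac{1}{2} + \frac{\sqrt{5}}{2}, r₂ = \frac{1}{2} - \frac{\sqrt{5}}{2}.
General: L(n) = A·r₁^n + B·r₂^n. Solving with L(0)=2, L(1)=1 gives A = 1, B = 1.
So L(n) = 2^{- n} \left(\left(1 - \sqrt{5}\right)^{n} + \left(1 + \sqrt{5}\right)^{n}\right).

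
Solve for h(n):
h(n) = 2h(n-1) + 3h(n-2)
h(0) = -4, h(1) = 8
Characteristic equation: x² - 2x - 3 = 0, which factors as (x - (3))(x - (-1)) = 0.
Roots r₁ = 3, r₂ = -1 (distinct).
General solution: h(n) = A·(3)^n + B·(-1)^n.
From h(0) = -4: A + B = -4.
From h(1) = 8: 3A - B = 8.
Solving: A = 1, B = -5.
So h(n) = - 5 \left(-1\right)^{n} + 3^{n}.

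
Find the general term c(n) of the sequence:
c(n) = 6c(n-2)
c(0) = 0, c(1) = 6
Characteristic equation: x² - 6 = 0.
Discriminant Δ = (0)² + 4·(6) = 24.
Roots r₁,₂ = (0 ± √24)/2, so r₁ = \sqrt{6}, r₂ = - \sqrt{6}.
General solution: c(n) = A·r₁^n + B·r₂^n.
From the initial conditions, A + B = 0 and r₁A + r₂B = 6.
Since r₁ - r₂ = √24: A = (6 - (0)r₂)/√24 = \frac{\sqrt{6}}{2}, and B = 0 - A = - \frac{\sqrt{6}}{2}.
So c(n) = \left(\frac{\sqrt{6}}{2}\right)\left(\sqrt{6}\right)^n + \left(- \frac{\sqrt{6}}{2}\right)\left(- \sqrt{6}\right)^n.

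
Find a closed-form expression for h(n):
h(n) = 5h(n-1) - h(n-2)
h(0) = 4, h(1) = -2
Characteristic equation: x² - 5x + 1 = 0.
Discriminant Δ = (5)² + 4·(-1) = 21.
Roots r₁,₂ = (5 ± √21)/2, so r₁ = \frac{\sqrt{21}}{2} + \frac{5}{2}, r₂ = \frac{5}{2} - \frac{\sqrt{21}}{2}.
General solution: h(n) = A·r₁^n + B·r₂^n.
From the initial conditions, A + B = 4 and r₁A + r₂B = -2.
Since r₁ - r₂ = √21: A = (-2 - (4)r₂)/√21 = 2 - \frac{4 \sqrt{21}}{7}, and B = 4 - A = 2 + \frac{4 \sqrt{21}}{7}.
So h(n) = \left(2 - \frac{4 \sqrt{21}}{7}\right)\left(\frac{\sqrt{21}}{2} + \frac{5}{2}\right)^n + \left(2 + \frac{4 \sqrt{21}}{7}\right)\left(\frac{5}{2} - \frac{\sqrt{21}}{2}\right)^n.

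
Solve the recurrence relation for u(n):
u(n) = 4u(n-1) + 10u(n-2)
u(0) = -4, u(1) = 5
Characteristic equation: x² - 4x - 10 = 0.
Discriminant Δ = (4)² + 4·(10) = 56.
Roots r₁,₂ = (4 ± √56)/2, so r₁ = 2 + \sqrt{14}, r₂ = 2 - \sqrt{14}.
General solution: u(n) = A·r₁^n + B·r₂^n.
From the initial conditions, A + B = -4 and r₁A + r₂B = 5.
Since r₁ - r₂ = √56: A = (5 - (-4)r₂)/√56 = -2 + \frac{13 \sqrt{14}}{28}, and B = -4 - A = -2 - \frac{13 \sqrt{14}}{28}.
So u(n) = \left(-2 + \frac{13 \sqrt{14}}{28}\right)\left(2 + \sqrt{14}\right)^n + \left(-2 - \frac{13 \sqrt{14}}{28}\right)\left(2 - \sqrt{14}\right)^n.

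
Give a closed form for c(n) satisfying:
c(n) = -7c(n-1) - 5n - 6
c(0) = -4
First-order linear with linear forcing.
Homogeneous solution: c_h(n) = A·(-7)^n.
Try particular c_p(n) = pn + q. Substituting:
  pn + q = -7(p(n-1) + q) - 5n - 6.
Matching the n-coefficient: p = -7p - 5 ⇒ p = - \frac{5}{8}.
Matching constants: q = 7p - 7q - 6 ⇒ q = - \frac{83}{64}.
General: c(n) = A·(-7)^n - \frac{5 n}{8} - \frac{83}{64}.
Apply c(0) = -4: A - \frac{83}{64} = -4 ⇒ A = - \frac{173}{64}.
So c(n) = - \frac{173 \left(-7\right)^{n}}{64} - \frac{5 n}{8} - \frac{83}{64}.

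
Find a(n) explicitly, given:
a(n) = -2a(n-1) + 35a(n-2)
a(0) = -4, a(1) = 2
Characteristic equation: x² + 2x - 35 = 0, which factors as (x - (-7))(x - (5)) = 0.
Roots r₁ = -7, r₂ = 5 (distinct).
General solution: a(n) = A·(-7)^n + B·(5)^n.
From a(0) = -4: A + B = -4.
From a(1) = 2: -7A + 5B = 2.
Solving: A = - \frac{11}{6}, B = - \frac{13}{6}.
So a(n) = - \frac{11 \left(-7\right)^{n}}{6} - \frac{13 \cdot 5^{n}}{6}.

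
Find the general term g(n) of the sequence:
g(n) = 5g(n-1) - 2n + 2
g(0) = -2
First-order linear with linear forcing.
Homogeneous solution: g_h(n) = A·(5)^n.
Try particular g_p(n) = pn + q. Substituting:
  pn + q = 5(p(n-1) + q) - 2n + 2.
Matching the n-coefficient: p = 5p - 2 ⇒ p = \frac{1}{2}.
Matching constants: q = -5p + 5q + 2 ⇒ q = \frac{1}{8}.
General: g(n) = A·(5)^n + \frac{n}{2} + \frac{1}{8}.
Apply g(0) = -2: A + \frac{1}{8} = -2 ⇒ A = - \frac{17}{8}.
So g(n) = - \frac{17 \cdot 5^{n}}{8} + \frac{n}{2} + \frac{1}{8}.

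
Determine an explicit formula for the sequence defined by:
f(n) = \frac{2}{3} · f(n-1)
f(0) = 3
Pure geometric recurrence with ratio \frac{2}{3}.
By induction f(n) = f(0) · (\frac{2}{3})^n = 3 \left(\frac{2}{3}\right)^{n}.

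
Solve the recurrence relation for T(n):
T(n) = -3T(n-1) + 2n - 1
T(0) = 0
First-order linear with linear forcing.
Homogeneous solution: T_h(n) = A·(-3)^n.
Try particular T_p(n) = pn + q. Substituting:
  pn + q = -3(p(n-1) + q) + 2n - 1.
Matching the n-coefficient: p = -3p + 2 ⇒ p = \frac{1}{2}.
Matching constants: q = 3p - 3q - 1 ⇒ q = \frac{1}{8}.
General: T(n) = A·(-3)^n + \frac{n}{2} + \frac{1}{8}.
Apply T(0) = 0: A + \frac{1}{8} = 0 ⇒ A = - \frac{1}{8}.
So T(n) = - \frac{\left(-3\right)^{n}}{8} + \frac{n}{2} + \frac{1}{8}.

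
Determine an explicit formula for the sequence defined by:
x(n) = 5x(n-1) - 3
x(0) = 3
First-order linear non-homogeneous.
Homogeneous solution: x_h(n) = A·(5)^n.
Try constant particular solution x_p = K: K = 5K - 3 ⇒ K = \frac{3}{4}.
General: x(n) = A·(5)^n + \frac{3}{4}.
Apply x(0) = 3: A + \frac{3}{4} = 3 ⇒ A = \frac{9}{4}.
So x(n) = \frac{9 \cdot 5^{n}}{4} + \frac{3}{4}.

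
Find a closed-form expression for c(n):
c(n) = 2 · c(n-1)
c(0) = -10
Pure geometric recurrence with ratio 2.
By induction c(n) = c(0) · (2)^n = - 10 \cdot 2^{n}.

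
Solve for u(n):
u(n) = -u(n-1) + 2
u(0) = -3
First-order linear non-homogeneous.
Homogeneous solution: u_h(n) = A·(-1)^n.
Try constant particular solution u_p = K: K = -K + 2 ⇒ K = 1.
General: u(n) = A·(-1)^n + 1.
Apply u(0) = -3: A + 1 = -3 ⇒ A = -4.
So u(n) = 1 - 4 \left(-1\right)^{n}.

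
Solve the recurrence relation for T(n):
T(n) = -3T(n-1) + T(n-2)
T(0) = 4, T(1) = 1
Characteristic equation: x² + 3x - 1 = 0.
Discriminant Δ = (-3)² + 4·(1) = 13.
Roots r₁,₂ = (-3 ± √13)/2, so r₁ = - \frac{3}{2} + \frac{\sqrt{13}}{2}, r₂ = - \frac{\sqrt{13}}{2} - \frac{3}{2}.
General solution: T(n) = A·r₁^n + B·r₂^n.
From the initial conditions, A + B = 4 and r₁A + r₂B = 1.
Since r₁ - r₂ = √13: A = (1 - (4)r₂)/√13 = \frac{7 \sqrt{13}}{13} + 2, and B = 4 - A = 2 - \frac{7 \sqrt{13}}{13}.
So T(n) = \left(\frac{7 \sqrt{13}}{13} + 2\right)\left(- \frac{3}{2} + \frac{\sqrt{13}}{2}\right)^n + \left(2 - \frac{7 \sqrt{13}}{13}\right)\left(- \frac{\sqrt{13}}{2} - \frac{3}{2}\right)^n.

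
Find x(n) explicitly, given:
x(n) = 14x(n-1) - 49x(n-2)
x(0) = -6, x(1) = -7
Characteristic equation: x² - 14x + 49 = 0, which is (x - (7))².
Repeated root r = 7.
General solution: x(n) = (A + Bn)·(7)^n.
From x(0) = -6: A = -6.
From x(1) = -7: (A + B)·(7) = -7 ⇒ B = 5.
So x(n) = \left(5 n - 6\right) \cdot (7)^n.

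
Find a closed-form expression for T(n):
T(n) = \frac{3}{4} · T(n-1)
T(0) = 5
Pure geometric recurrence with ratio \frac{3}{4}.
By induction T(n) = T(0) · (\frac{3}{4})^n = 5 \left(\frac{3}{4}\right)^{n}.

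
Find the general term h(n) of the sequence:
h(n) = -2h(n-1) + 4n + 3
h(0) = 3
First-order linear with linear forcing.
Homogeneous solution: h_h(n) = A·(-2)^n.
Try particular h_p(n) = pn + q. Substituting:
  pn + q = -2(p(n-1) + q) + 4n + 3.
Matching the n-coefficient: p = -2p + 4 ⇒ p = \frac{4}{3}.
Matching constants: q = 2p - 2q + 3 ⇒ q = \frac{17}{9}.
General: h(n) = A·(-2)^n + \frac{4 n}{3} + \frac{17}{9}.
Apply h(0) = 3: A + \frac{17}{9} = 3 ⇒ A = \frac{10}{9}.
So h(n) = \frac{10 \left(-2\right)^{n}}{9} + \frac{4 n}{3} + \frac{17}{9}.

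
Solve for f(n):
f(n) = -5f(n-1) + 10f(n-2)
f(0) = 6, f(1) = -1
Characteristic equation: x² + 5x - 10 = 0.
Discriminant Δ = (-5)² + 4·(10) = 65.
Roots r₁,₂ = (-5 ± √65)/2, so r₁ = - \frac{5}{2} + \frac{\sqrt{65}}{2}, r₂ = - \frac{\sqrt{65}}{2} - \frac{5}{2}.
General solution: f(n) = A·r₁^n + B·r₂^n.
From the initial conditions, A + B = 6 and r₁A + r₂B = -1.
Since r₁ - r₂ = √65: A = (-1 - (6)r₂)/√65 = \frac{14 \sqrt{65}}{65} + 3, and B = 6 - A = 3 - \frac{14 \sqrt{65}}{65}.
So f(n) = \left(\frac{14 \sqrt{65}}{65} + 3\right)\left(- \frac{5}{2} + \frac{\sqrt{65}}{2}\right)^n + \left(3 - \frac{14 \sqrt{65}}{65}\right)\left(- \frac{\sqrt{65}}{2} - \frac{5}{2}\right)^n.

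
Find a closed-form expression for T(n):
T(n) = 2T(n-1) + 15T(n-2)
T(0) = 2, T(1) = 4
Characteristic equation: x² - 2x - 15 = 0, which factors as (x - (-3))(x - (5)) = 0.
Roots r₁ = -3, r₂ = 5 (distinct).
General solution: T(n) = A·(-3)^n + B·(5)^n.
From T(0) = 2: A + B = 2.
From T(1) = 4: -3A + 5B = 4.
Solving: A = \frac{3}{4}, B = \frac{5}{4}.
So T(n) = \frac{3 \left(-3\right)^{n}}{4} + \frac{5 \cdot 5^{n}}{4}.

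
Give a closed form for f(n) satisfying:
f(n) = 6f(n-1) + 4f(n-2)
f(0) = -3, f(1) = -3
Characteristic equation: x² - 6x - 4 = 0.
Discriminant Δ = (6)² + 4·(4) = 52.
Roots r₁,₂ = (6 ± √52)/2, so r₁ = 3 + \sqrt{13}, r₂ = 3 - \sqrt{13}.
General solution: f(n) = A·r₁^n + B·r₂^n.
From the initial conditions, A + B = -3 and r₁A + r₂B = -3.
Since r₁ - r₂ = √52: A = (-3 - (-3)r₂)/√52 = - \frac{3}{2} + \frac{3 \sqrt{13}}{13}, and B = -3 - A = - \frac{3}{2} - \frac{3 \sqrt{13}}{13}.
So f(n) = \left(- \frac{3}{2} + \frac{3 \sqrt{13}}{13}\right)\left(3 + \sqrt{13}\right)^n + \left(- \frac{3}{2} - \frac{3 \sqrt{13}}{13}\right)\left(3 - \sqrt{13}\right)^n.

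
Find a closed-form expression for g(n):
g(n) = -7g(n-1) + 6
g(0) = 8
First-order linear non-homogeneous.
Homogeneous solution: g_h(n) = A·(-7)^n.
Try constant particular solution g_p = K: K = -7K + 6 ⇒ K = \frac{3}{4}.
General: g(n) = A·(-7)^n + \frac{3}{4}.
Apply g(0) = 8: A + \frac{3}{4} = 8 ⇒ A = \frac{29}{4}.
So g(n) = \frac{29 \left(-7\right)^{n}}{4} + \frac{3}{4}.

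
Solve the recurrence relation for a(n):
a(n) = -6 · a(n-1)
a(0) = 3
Pure geometric recurrence with ratio -6.
By induction a(n) = a(0) · (-6)^n = 3 \left(-6\right)^{n}.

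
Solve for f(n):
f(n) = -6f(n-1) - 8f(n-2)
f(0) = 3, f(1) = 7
Characteristic equation: x² + 6x + 8 = 0, which factors as (x - (-2))(x - (-4)) = 0.
Roots r₁ = -2, r₂ = -4 (distinct).
General solution: f(n) = A·(-2)^n + B·(-4)^n.
From f(0) = 3: A + B = 3.
From f(1) = 7: -2A - 4B = 7.
Solving: A = \frac{19}{2}, B = - \frac{13}{2}.
So f(n) = \frac{19 \left(-2\right)^{n}}{2} - \frac{13 \left(-4\right)^{n}}{2}.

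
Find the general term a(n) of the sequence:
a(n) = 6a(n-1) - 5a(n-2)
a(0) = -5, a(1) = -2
Characteristic equation: x² - 6x + 5 = 0, which factors as (x - (1))(x - (5)) = 0.
Roots r₁ = 1, r₂ = 5 (distinct).
General solution: a(n) = A·(1)^n + B·(5)^n.
From a(0) = -5: A + B = -5.
From a(1) = -2: A + 5B = -2.
Solving: A = - \frac{23}{4}, B = \frac{3}{4}.
So a(n) = \frac{3 \cdot 5^{n}}{4} - \frac{23}{4}.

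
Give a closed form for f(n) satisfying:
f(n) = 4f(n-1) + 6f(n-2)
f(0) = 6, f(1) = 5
Characteristic equation: x² - 4x - 6 = 0.
Discriminant Δ = (4)² + 4·(6) = 40.
Roots r₁,₂ = (4 ± √40)/2, so r₁ = 2 + \sqrt{10}, r₂ = 2 - \sqrt{10}.
General solution: f(n) = A·r₁^n + B·r₂^n.
From the initial conditions, A + B = 6 and r₁A + r₂B = 5.
Since r₁ - r₂ = √40: A = (5 - (6)r₂)/√40 = 3 - \frac{7 \sqrt{10}}{20}, and B = 6 - A = \frac{7 \sqrt{10}}{20} + 3.
So f(n) = \left(3 - \frac{7 \sqrt{10}}{20}\right)\left(2 + \sqrt{10}\right)^n + \left(\frac{7 \sqrt{10}}{20} + 3\right)\left(2 - \sqrt{10}\right)^n.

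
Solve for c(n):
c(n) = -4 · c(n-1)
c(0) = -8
Pure geometric recurrence with ratio -4.
By induction c(n) = c(0) · (-4)^n = - 8 \left(-4\right)^{n}.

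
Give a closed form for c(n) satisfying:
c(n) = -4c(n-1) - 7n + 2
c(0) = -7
First-order linear with linear forcing.
Homogeneous solution: c_h(n) = A·(-4)^n.
Try particular c_p(n) = pn + q. Substituting:
  pn + q = -4(p(n-1) + q) - 7n + 2.
Matching the n-coefficient: p = -4p - 7 ⇒ p = - \frac{7}{5}.
Matching constants: q = 4p - 4q + 2 ⇒ q = - \frac{18}{25}.
General: c(n) = A·(-4)^n - \frac{7 n}{5} - \frac{18}{25}.
Apply c(0) = -7: A - \frac{18}{25} = -7 ⇒ A = - \frac{157}{25}.
So c(n) = - \frac{157 \left(-4\right)^{n}}{25} - \frac{7 n}{5} - \frac{18}{25}.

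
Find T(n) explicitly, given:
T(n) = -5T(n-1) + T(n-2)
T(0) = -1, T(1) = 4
Characteristic equation: x² + 5x - 1 = 0.
Discriminant Δ = (-5)² + 4·(1) = 29.
Roots r₁,₂ = (-5 ± √29)/2, so r₁ = - \frac{5}{2} + \frac{\sqrt{29}}{2}, r₂ = - \frac{\sqrt{29}}{2} - \frac{5}{2}.
General solution: T(n) = A·r₁^n + B·r₂^n.
From the initial conditions, A + B = -1 and r₁A + r₂B = 4.
Since r₁ - r₂ = √29: A = (4 - (-1)r₂)/√29 = - \frac{1}{2} + \frac{3 \sqrt{29}}{58}, and B = -1 - A = - \frac{1}{2} - \frac{3 \sqrt{29}}{58}.
So T(n) = \left(- \frac{1}{2} + \frac{3 \sqrt{29}}{58}\right)\left(- \frac{5}{2} + \frac{\sqrt{29}}{2}\right)^n + \left(- \frac{1}{2} - \frac{3 \sqrt{29}}{58}\right)\left(- \frac{\sqrt{29}}{2} - \frac{5}{2}\right)^n.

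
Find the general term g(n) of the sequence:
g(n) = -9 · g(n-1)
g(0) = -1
Pure geometric recurrence with ratio -9.
By induction g(n) = g(0) · (-9)^n = - \left(-9\right)^{n}.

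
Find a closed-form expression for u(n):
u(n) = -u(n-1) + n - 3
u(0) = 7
First-order linear with linear forcing.
Homogeneous solution: u_h(n) = A·(-1)^n.
Try particular u_p(n) = pn + q. Substituting:
  pn + q = -(p(n-1) + q) + n - 3.
Matching the n-coefficient: p = -p + 1 ⇒ p = \frac{1}{2}.
Matching constants: q = p - q - 3 ⇒ q = - \frac{5}{4}.
General: u(n) = A·(-1)^n + \frac{n}{2} - \frac{5}{4}.
Apply u(0) = 7: A - \frac{5}{4} = 7 ⇒ A = \frac{33}{4}.
So u(n) = \frac{33 \left(-1\right)^{n}}{4} + \frac{n}{2} - \frac{5}{4}.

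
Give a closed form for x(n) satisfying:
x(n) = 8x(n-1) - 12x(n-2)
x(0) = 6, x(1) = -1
Characteristic equation: x² - 8x + 12 = 0, which factors as (x - (6))(x - (2)) = 0.
Roots r₁ = 6, r₂ = 2 (distinct).
General solution: x(n) = A·(6)^n + B·(2)^n.
From x(0) = 6: A + B = 6.
From x(1) = -1: 6A + 2B = -1.
Solving: A = - \frac{13}{4}, B = \frac{37}{4}.
So x(n) = \frac{37 \cdot 2^{n}}{4} - \frac{13 \cdot 6^{n}}{4}.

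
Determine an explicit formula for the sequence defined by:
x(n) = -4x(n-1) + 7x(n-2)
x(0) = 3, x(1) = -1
Characteristic equation: x² + 4x - 7 = 0.
Discriminant Δ = (-4)² + 4·(7) = 44.
Roots r₁,₂ = (-4 ± √44)/2, so r₁ = -2 + \sqrt{11}, r₂ = - \sqrt{11} - 2.
General solution: x(n) = A·r₁^n + B·r₂^n.
From the initial conditions, A + B = 3 and r₁A + r₂B = -1.
Since r₁ - r₂ = √44: A = (-1 - (3)r₂)/√44 = \frac{5 \sqrt{11}}{22} + \frac{3}{2}, and B = 3 - A = \frac{3}{2} - \frac{5 \sqrt{11}}{22}.
So x(n) = \left(\frac{5 \sqrt{11}}{22} + \frac{3}{2}\right)\left(-2 + \sqrt{11}\right)^n + \left(\frac{3}{2} - \frac{5 \sqrt{11}}{22}\right)\left(- \sqrt{11} - 2\right)^n.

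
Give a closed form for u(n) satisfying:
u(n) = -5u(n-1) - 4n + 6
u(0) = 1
First-order linear with linear forcing.
Homogeneous solution: u_h(n) = A·(-5)^n.
Try particular u_p(n) = pn + q. Substituting:
  pn + q = -5(p(n-1) + q) - 4n + 6.
Matching the n-coefficient: p = -5p - 4 ⇒ p = - \frac{2}{3}.
Matching constants: q = 5p - 5q + 6 ⇒ q = \frac{4}{9}.
General: u(n) = A·(-5)^n - \frac{2 n}{3} + \frac{4}{9}.
Apply u(0) = 1: A + \frac{4}{9} = 1 ⇒ A = \frac{5}{9}.
So u(n) = \frac{5 \left(-5\right)^{n}}{9} - \frac{2 n}{3} + \frac{4}{9}.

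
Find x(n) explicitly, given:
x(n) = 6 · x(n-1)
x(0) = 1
Pure geometric recurrence with ratio 6.
By induction x(n) = x(0) · (6)^n = 6^{n}.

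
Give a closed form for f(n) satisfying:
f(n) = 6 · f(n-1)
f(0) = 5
Pure geometric recurrence with ratio 6.
By induction f(n) = f(0) · (6)^n = 5 \cdot 6^{n}.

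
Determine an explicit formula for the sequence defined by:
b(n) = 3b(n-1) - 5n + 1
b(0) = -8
First-order linear with linear forcing.
Homogeneous solution: b_h(n) = A·(3)^n.
Try particular b_p(n) = pn + q. Substituting:
  pn + q = 3(p(n-1) + q) - 5n + 1.
Matching the n-coefficient: p = 3p - 5 ⇒ p = \frac{5}{2}.
Matching constants: q = -3p + 3q + 1 ⇒ q = \frac{13}{4}.
General: b(n) = A·(3)^n + \frac{5 n}{2} + \frac{13}{4}.
Apply b(0) = -8: A + \frac{13}{4} = -8 ⇒ A = - \frac{45}{4}.
So b(n) = - \frac{45 \cdot 3^{n}}{4} + \frac{5 n}{2} + \frac{13}{4}.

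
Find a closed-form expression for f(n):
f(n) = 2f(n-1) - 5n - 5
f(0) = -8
First-order linear with linear forcing.
Homogeneous solution: f_h(n) = A·(2)^n.
Try particular f_p(n) = pn + q. Substituting:
  pn + q = 2(p(n-1) + q) - 5n - 5.
Matching the n-coefficient: p = 2p - 5 ⇒ p = 5.
Matching constants: q = -2p + 2q - 5 ⇒ q = 15.
General: f(n) = A·(2)^n + 5 n + 15.
Apply f(0) = -8: A + 15 = -8 ⇒ A = -23.
So f(n) = - 23 \cdot 2^{n} + 5 n + 15.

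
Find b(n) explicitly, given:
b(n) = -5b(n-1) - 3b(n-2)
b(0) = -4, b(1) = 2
Characteristic equation: x² + 5x + 3 = 0.
Discriminant Δ = (-5)² + 4·(-3) = 13.
Roots r₁,₂ = (-5 ± √13)/2, so r₁ = - \frac{5}{2} + \frac{\sqrt{13}}{2}, r₂ = - \frac{5}{2} - \frac{\sqrt{13}}{2}.
General solution: b(n) = A·r₁^n + B·r₂^n.
From the initial conditions, A + B = -4 and r₁A + r₂B = 2.
Since r₁ - r₂ = √13: A = (2 - (-4)r₂)/√13 = - \frac{8 \sqrt{13}}{13} - 2, and B = -4 - A = -2 + \frac{8 \sqrt{13}}{13}.
So b(n) = \left(- \frac{8 \sqrt{13}}{13} - 2\right)\left(- \frac{5}{2} + \frac{\sqrt{13}}{2}\right)^n + \left(-2 + \frac{8 \sqrt{13}}{13}\right)\left(- \frac{5}{2} - \frac{\sqrt{13}}{2}\right)^n.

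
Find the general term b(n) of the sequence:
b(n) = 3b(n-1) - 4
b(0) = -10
First-order linear non-homogeneous.
Homogeneous solution: b_h(n) = A·(3)^n.
Try constant particular solution b_p = K: K = 3K - 4 ⇒ K = 2.
General: b(n) = A·(3)^n + 2.
Apply b(0) = -10: A + 2 = -10 ⇒ A = -12.
So b(n) = 2 - 12 \cdot 3^{n}.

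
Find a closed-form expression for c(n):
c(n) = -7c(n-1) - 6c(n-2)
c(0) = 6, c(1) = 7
Characteristic equation: x² + 7x + 6 = 0, which factors as (x - (-1))(x - (-6)) = 0.
Roots r₁ = -1, r₂ = -6 (distinct).
General solution: c(n) = A·(-1)^n + B·(-6)^n.
From c(0) = 6: A + B = 6.
From c(1) = 7: -A - 6B = 7.
Solving: A = \frac{43}{5}, B = - \frac{13}{5}.
So c(n) = \frac{43 \left(-1\right)^{n}}{5} - \frac{13 \left(-6\right)^{n}}{5}.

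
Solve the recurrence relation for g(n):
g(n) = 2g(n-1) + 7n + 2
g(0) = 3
First-order linear with linear forcing.
Homogeneous solution: g_h(n) = A·(2)^n.
Try particular g_p(n) = pn + q. Substituting:
  pn + q = 2(p(n-1) + q) + 7n + 2.
Matching the n-coefficient: p = 2p + 7 ⇒ p = -7.
Matching constants: q = -2p + 2q + 2 ⇒ q = -16.
General: g(n) = A·(2)^n - 7 n - 16.
Apply g(0) = 3: A - 16 = 3 ⇒ A = 19.
So g(n) = 19 \cdot 2^{n} - 7 n - 16.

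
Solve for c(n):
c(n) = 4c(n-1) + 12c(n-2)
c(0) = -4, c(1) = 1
Characteristic equation: x² - 4x - 12 = 0, which factors as (x - (6))(x - (-2)) = 0.
Roots r₁ = 6, r₂ = -2 (distinct).
General solution: c(n) = A·(6)^n + B·(-2)^n.
From c(0) = -4: A + B = -4.
From c(1) = 1: 6A - 2B = 1.
Solving: A = - \frac{7}{8}, B = - \frac{25}{8}.
So c(n) = - \frac{25 \left(-2\right)^{n}}{8} - \frac{7 \cdot 6^{n}}{8}.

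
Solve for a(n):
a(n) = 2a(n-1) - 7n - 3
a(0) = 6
First-order linear with linear forcing.
Homogeneous solution: a_h(n) = A·(2)^n.
Try particular a_p(n) = pn + q. Substituting:
  pn + q = 2(p(n-1) + q) - 7n - 3.
Matching the n-coefficient: p = 2p - 7 ⇒ p = 7.
Matching constants: q = -2p + 2q - 3 ⇒ q = 17.
General: a(n) = A·(2)^n + 7 n + 17.
Apply a(0) = 6: A + 17 = 6 ⇒ A = -11.
So a(n) = - 11 \cdot 2^{n} + 7 n + 17.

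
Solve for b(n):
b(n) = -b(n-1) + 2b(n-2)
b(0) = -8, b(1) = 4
Characteristic equation: x² + x - 2 = 0, which factors as (x - (-2))(x - (1)) = 0.
Roots r₁ = -2, r₂ = 1 (distinct).
General solution: b(n) = A·(-2)^n + B·(1)^n.
From b(0) = -8: A + B = -8.
From b(1) = 4: -2A + B = 4.
Solving: A = -4, B = -4.
So b(n) = - 4 \left(-2\right)^{n} - 4.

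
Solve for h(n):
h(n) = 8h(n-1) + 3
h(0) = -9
First-order linear non-homogeneous.
Homogeneous solution: h_h(n) = A·(8)^n.
Try constant particular solution h_p = K: K = 8K + 3 ⇒ K = - \frac{3}{7}.
General: h(n) = A·(8)^n - \frac{3}{7}.
Apply h(0) = -9: A - \frac{3}{7} = -9 ⇒ A = - \frac{60}{7}.
So h(n) = - \frac{60 \cdot 8^{n}}{7} - \frac{3}{7}.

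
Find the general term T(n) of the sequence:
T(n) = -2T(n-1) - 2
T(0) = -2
First-order linear non-homogeneous.
Homogeneous solution: T_h(n) = A·(-2)^n.
Try constant particular solution T_p = K: K = -2K - 2 ⇒ K = - \frac{2}{3}.
General: T(n) = A·(-2)^n - \frac{2}{3}.
Apply T(0) = -2: A - \frac{2}{3} = -2 ⇒ A = - \frac{4}{3}.
So T(n) = - \frac{4 \left(-2\right)^{n}}{3} - \frac{2}{3}.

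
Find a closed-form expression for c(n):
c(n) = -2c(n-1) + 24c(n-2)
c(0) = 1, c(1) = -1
Characteristic equation: x² + 2x - 24 = 0, which factors as (x - (-6))(x - (4)) = 0.
Roots r₁ = -6, r₂ = 4 (distinct).
General solution: c(n) = A·(-6)^n + B·(4)^n.
From c(0) = 1: A + B = 1.
From c(1) = -1: -6A + 4B = -1.
Solving: A = \frac{1}{2}, B = \frac{1}{2}.
So c(n) = \frac{\left(-6\right)^{n}}{2} + \frac{4^{n}}{2}.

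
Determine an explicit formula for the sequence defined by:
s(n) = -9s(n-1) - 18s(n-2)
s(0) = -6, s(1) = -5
Characteristic equation: x² + 9x + 18 = 0, which factors as (x - (-3))(x - (-6)) = 0.
Roots r₁ = -3, r₂ = -6 (distinct).
General solution: s(n) = A·(-3)^n + B·(-6)^n.
From s(0) = -6: A + B = -6.
From s(1) = -5: -3A - 6B = -5.
Solving: A = - \frac{41}{3}, B = \frac{23}{3}.
So s(n) = - \frac{41 \left(-3\right)^{n}}{3} + \frac{23 \left(-6\right)^{n}}{3}.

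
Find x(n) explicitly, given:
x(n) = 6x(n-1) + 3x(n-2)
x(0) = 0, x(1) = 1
Characteristic equation: x² - 6x - 3 = 0.
Discriminant Δ = (6)² + 4·(3) = 48.
Roots r₁,₂ = (6 ± √48)/2, so r₁ = 3 + 2 \sqrt{3}, r₂ = 3 - 2 \sqrt{3}.
General solution: x(n) = A·r₁^n + B·r₂^n.
From the initial conditions, A + B = 0 and r₁A + r₂B = 1.
Since r₁ - r₂ = √48: A = (1 - (0)r₂)/√48 = \frac{\sqrt{3}}{12}, and B = 0 - A = - \frac{\sqrt{3}}{12}.
So x(n) = \left(\frac{\sqrt{3}}{12}\right)\left(3 + 2 \sqrt{3}\right)^n + \left(- \frac{\sqrt{3}}{12}\right)\left(3 - 2 \sqrt{3}\right)^n.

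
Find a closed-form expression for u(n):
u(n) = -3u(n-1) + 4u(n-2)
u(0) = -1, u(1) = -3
Characteristic equation: x² + 3x - 4 = 0, which factors as (x - (1))(x - (-4)) = 0.
Roots r₁ = 1, r₂ = -4 (distinct).
General solution: u(n) = A·(1)^n + B·(-4)^n.
From u(0) = -1: A + B = -1.
From u(1) = -3: A - 4B = -3.
Solving: A = - \frac{7}{5}, B = \frac{2}{5}.
So u(n) = \frac{2 \left(-4\right)^{n}}{5} - \frac{7}{5}.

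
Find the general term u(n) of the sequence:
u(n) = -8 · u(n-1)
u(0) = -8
Pure geometric recurrence with ratio -8.
By induction u(n) = u(0) · (-8)^n = - 8 \left(-8\right)^{n}.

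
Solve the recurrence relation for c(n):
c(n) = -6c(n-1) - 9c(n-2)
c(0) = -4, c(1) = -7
Characteristic equation: x² + 6x + 9 = 0, which is (x - (-3))².
Repeated root r = -3.
General solution: c(n) = (A + Bn)·(-3)^n.
From c(0) = -4: A = -4.
From c(1) = -7: (A + B)·(-3) = -7 ⇒ B = \frac{19}{3}.
So c(n) = \left(\frac{19 n}{3} - 4\right) \cdot (-3)^n.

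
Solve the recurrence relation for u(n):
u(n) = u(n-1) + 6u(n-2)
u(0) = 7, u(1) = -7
Characteristic equation: x² - x - 6 = 0, which factors as (x - (-2))(x - (3)) = 0.
Roots r₁ = -2, r₂ = 3 (distinct).
General solution: u(n) = A·(-2)^n + B·(3)^n.
From u(0) = 7: A + B = 7.
From u(1) = -7: -2A + 3B = -7.
Solving: A = \frac{28}{5}, B = \frac{7}{5}.
So u(n) = \frac{28 \left(-2\right)^{n}}{5} + \frac{7 \cdot 3^{n}}{5}.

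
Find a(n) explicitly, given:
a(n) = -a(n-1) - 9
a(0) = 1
First-order linear non-homogeneous.
Homogeneous solution: a_h(n) = A·(-1)^n.
Try constant particular solution a_p = K: K = -K - 9 ⇒ K = - \frac{9}{2}.
General: a(n) = A·(-1)^n - \frac{9}{2}.
Apply a(0) = 1: A - \frac{9}{2} = 1 ⇒ A = \frac{11}{2}.
So a(n) = \frac{11 \left(-1\right)^{n}}{2} - \frac{9}{2}.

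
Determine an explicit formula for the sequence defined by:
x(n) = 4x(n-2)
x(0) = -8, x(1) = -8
Characteristic equation: x² - 4 = 0, which factors as (x - (-2))(x - (2)) = 0.
Roots r₁ = -2, r₂ = 2 (distinct).
General solution: x(n) = A·(-2)^n + B·(2)^n.
From x(0) = -8: A + B = -8.
From x(1) = -8: -2A + 2B = -8.
Solving: A = -2, B = -6.
So x(n) = - 2 \left(-2\right)^{n} - 6 \cdot 2^{n}.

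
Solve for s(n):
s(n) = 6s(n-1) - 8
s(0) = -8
First-order linear non-homogeneous.
Homogeneous solution: s_h(n) = A·(6)^n.
Try constant particular solution s_p = K: K = 6K - 8 ⇒ K = \frac{8}{5}.
General: s(n) = A·(6)^n + \frac{8}{5}.
Apply s(0) = -8: A + \frac{8}{5} = -8 ⇒ A = - \frac{48}{5}.
So s(n) = \frac{8}{5} - \frac{48 \cdot 6^{n}}{5}.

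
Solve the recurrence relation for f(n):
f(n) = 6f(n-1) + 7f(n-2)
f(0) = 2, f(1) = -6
Characteristic equation: x² - 6x - 7 = 0, which factors as (x - (7))(x - (-1)) = 0.
Roots r₁ = 7, r₂ = -1 (distinct).
General solution: f(n) = A·(7)^n + B·(-1)^n.
From f(0) = 2: A + B = 2.
From f(1) = -6: 7A - B = -6.
Solving: A = - \frac{1}{2}, B = \frac{5}{2}.
So f(n) = \frac{5 \left(-1\right)^{n}}{2} - \frac{7^{n}}{2}.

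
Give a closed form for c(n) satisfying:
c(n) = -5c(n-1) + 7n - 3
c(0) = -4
First-order linear with linear forcing.
Homogeneous solution: c_h(n) = A·(-5)^n.
Try particular c_p(n) = pn + q. Substituting:
  pn + q = -5(p(n-1) + q) + 7n - 3.
Matching the n-coefficient: p = -5p + 7 ⇒ p = \frac{7}{6}.
Matching constants: q = 5p - 5q - 3 ⇒ q = \frac{17}{36}.
General: c(n) = A·(-5)^n + \frac{7 n}{6} + \frac{17}{36}.
Apply c(0) = -4: A + \frac{17}{36} = -4 ⇒ A = - \frac{161}{36}.
So c(n) = - \frac{161 \left(-5\right)^{n}}{36} + \frac{7 n}{6} + \frac{17}{36}.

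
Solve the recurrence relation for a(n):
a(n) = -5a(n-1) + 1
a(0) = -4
First-order linear non-homogeneous.
Homogeneous solution: a_h(n) = A·(-5)^n.
Try constant particular solution a_p = K: K = -5K + 1 ⇒ K = \frac{1}{6}.
General: a(n) = A·(-5)^n + \frac{1}{6}.
Apply a(0) = -4: A + \frac{1}{6} = -4 ⇒ A = - \frac{25}{6}.
So a(n) = \frac{1}{6} - \frac{25 \left(-5\right)^{n}}{6}.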